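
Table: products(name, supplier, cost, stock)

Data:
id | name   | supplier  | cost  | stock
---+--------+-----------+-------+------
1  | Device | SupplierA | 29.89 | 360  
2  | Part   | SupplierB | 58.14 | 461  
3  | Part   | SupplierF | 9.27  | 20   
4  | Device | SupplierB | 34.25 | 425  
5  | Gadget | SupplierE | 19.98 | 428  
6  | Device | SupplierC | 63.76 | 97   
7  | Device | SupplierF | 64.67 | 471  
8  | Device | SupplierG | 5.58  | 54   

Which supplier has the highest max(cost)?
SELECT supplier, MAX(cost) as val
FROM products
GROUP BY supplier
ORDER BY val DESC
LIMIT 1

Result: SupplierF with max(cost) = 64.67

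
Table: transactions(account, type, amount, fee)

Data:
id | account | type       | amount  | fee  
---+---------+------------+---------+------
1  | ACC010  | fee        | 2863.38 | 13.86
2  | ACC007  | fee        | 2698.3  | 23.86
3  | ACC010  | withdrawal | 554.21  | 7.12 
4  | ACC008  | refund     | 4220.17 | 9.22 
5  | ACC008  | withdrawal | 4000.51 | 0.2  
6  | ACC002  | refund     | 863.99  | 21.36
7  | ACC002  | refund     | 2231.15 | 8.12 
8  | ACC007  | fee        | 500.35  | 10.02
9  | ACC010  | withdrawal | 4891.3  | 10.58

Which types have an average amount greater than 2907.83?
SELECT type, AVG(amount)
FROM transactions
GROUP BY type
HAVING AVG(amount) > 2907.83

Result:
  withdrawal: avg=3148.67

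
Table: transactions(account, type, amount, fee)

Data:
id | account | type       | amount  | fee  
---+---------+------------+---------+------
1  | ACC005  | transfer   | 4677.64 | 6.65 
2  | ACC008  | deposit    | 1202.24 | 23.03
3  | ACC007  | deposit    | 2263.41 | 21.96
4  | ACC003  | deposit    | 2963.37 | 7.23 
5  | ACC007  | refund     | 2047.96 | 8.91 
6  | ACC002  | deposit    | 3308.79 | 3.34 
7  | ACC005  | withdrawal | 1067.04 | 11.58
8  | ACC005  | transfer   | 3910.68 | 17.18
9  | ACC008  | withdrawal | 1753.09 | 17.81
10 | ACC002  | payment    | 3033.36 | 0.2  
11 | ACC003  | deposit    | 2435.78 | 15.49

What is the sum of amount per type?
SELECT type, SUM(amount) as result
FROM transactions
GROUP BY type

Result:
  deposit: 12173.59
  payment: 3033.36
  refund: 2047.96
  transfer: 8588.32
  withdrawal: 2820.13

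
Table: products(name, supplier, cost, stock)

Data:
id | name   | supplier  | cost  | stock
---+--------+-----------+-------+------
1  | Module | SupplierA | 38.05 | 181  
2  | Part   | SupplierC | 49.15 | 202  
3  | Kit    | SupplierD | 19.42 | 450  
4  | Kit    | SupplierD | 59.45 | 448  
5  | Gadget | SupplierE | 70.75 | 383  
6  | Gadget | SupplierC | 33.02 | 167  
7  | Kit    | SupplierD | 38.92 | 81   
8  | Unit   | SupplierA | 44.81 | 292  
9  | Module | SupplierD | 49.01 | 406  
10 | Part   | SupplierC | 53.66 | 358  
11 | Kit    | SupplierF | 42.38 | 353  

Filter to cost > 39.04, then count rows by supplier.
SELECT supplier, COUNT(*)
FROM products
WHERE cost > 39.04
GROUP BY supplier

Note: WHERE filters rows before grouping.

Result:
  SupplierA: 1
  SupplierC: 2
  SupplierD: 2
  SupplierE: 1
  SupplierF: 1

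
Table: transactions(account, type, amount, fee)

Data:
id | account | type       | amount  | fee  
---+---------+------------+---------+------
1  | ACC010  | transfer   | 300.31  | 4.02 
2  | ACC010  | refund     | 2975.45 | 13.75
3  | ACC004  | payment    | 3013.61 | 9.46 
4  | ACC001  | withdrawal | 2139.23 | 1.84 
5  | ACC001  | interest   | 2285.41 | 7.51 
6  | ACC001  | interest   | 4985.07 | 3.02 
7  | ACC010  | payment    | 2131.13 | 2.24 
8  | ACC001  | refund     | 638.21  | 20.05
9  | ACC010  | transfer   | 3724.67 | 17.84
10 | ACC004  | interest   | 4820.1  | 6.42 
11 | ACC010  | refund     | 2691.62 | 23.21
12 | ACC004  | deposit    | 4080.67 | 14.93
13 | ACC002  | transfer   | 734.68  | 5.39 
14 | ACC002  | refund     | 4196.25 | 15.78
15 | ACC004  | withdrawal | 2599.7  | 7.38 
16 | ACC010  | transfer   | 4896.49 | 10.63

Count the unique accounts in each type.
SELECT type, COUNT(DISTINCT account)
FROM transactions
GROUP BY type

Result:
  deposit: 1 distinct
  interest: 2 distinct
  payment: 2 distinct
  refund: 3 distinct
  transfer: 2 distinct
  withdrawal: 2 distinct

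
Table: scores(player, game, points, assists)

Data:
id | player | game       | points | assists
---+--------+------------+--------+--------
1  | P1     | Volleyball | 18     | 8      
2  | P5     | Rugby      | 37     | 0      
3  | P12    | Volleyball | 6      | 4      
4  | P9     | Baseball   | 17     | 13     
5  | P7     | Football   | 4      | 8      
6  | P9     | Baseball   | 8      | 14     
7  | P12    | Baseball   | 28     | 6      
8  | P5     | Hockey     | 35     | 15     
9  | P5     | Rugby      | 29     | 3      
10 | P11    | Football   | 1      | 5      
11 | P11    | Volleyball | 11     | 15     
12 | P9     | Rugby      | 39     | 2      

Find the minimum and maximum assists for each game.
SELECT game, MIN(assists), MAX(assists)
FROM scores
GROUP BY game

Result:
  Baseball: min=6, max=14
  Football: min=5, max=8
  Hockey: min=15, max=15
  Rugby: min=0, max=3
  Volleyball: min=4, max=15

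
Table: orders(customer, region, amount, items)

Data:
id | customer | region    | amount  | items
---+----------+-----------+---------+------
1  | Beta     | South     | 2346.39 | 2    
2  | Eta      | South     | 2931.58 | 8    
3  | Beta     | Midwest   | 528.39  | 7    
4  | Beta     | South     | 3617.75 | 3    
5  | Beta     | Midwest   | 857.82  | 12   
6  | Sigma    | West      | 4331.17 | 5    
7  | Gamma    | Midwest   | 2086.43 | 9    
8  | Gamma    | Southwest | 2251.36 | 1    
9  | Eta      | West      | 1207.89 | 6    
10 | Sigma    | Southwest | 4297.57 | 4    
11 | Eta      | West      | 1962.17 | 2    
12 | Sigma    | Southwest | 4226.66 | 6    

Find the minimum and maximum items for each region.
SELECT region, MIN(items), MAX(items)
FROM orders
GROUP BY region

Result:
  Midwest: min=7, max=12
  South: min=2, max=8
  Southwest: min=1, max=6
  West: min=2, max=6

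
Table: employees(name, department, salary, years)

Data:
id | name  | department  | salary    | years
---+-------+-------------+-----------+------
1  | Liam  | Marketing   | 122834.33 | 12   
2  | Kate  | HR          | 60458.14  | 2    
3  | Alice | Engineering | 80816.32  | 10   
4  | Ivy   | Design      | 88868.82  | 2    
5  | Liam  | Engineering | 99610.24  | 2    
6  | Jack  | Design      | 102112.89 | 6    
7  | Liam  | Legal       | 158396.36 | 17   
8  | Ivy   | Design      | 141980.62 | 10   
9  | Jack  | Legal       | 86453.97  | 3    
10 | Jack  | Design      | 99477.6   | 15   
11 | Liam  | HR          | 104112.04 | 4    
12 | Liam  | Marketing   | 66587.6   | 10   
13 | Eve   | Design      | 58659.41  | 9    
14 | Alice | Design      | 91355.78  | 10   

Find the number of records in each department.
SELECT department, COUNT(*) as count
FROM employees
GROUP BY department

Result:
  Design: 6
  Engineering: 2
  HR: 2
  Legal: 2
  Marketing: 2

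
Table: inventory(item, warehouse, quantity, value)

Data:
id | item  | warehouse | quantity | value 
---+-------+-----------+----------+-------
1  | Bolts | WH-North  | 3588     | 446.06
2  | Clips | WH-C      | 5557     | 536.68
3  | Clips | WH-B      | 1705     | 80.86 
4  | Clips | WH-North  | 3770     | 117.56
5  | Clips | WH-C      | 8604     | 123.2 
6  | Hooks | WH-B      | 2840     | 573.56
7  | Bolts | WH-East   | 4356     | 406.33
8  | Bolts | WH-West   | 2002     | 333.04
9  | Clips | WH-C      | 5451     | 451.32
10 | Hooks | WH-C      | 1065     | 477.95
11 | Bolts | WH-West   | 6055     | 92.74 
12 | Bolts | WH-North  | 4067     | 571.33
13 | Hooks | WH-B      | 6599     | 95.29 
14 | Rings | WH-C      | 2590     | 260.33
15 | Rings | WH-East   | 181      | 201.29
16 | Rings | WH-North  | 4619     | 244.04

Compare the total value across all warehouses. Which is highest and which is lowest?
SELECT warehouse, SUM(value)
FROM inventory
GROUP BY warehouse
ORDER BY SUM(value)

All groups:
  WH-West: 425.78
  WH-East: 607.62
  WH-B: 749.71
  WH-North: 1378.99
  WH-C: 1849.48

Highest: WH-C (1849.48)
Lowest: WH-West (425.78)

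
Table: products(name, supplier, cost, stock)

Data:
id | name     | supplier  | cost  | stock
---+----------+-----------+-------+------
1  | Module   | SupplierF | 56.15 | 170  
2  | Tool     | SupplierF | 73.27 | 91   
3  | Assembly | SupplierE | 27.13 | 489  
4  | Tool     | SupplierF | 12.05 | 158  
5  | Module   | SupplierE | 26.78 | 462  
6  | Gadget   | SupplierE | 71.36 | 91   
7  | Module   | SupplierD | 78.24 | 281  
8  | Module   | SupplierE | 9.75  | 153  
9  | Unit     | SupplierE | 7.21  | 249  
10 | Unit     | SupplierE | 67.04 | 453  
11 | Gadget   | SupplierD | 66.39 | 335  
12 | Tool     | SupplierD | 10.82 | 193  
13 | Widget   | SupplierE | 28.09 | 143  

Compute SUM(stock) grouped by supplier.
SELECT supplier, SUM(stock) as result
FROM products
GROUP BY supplier

Result:
  SupplierD: 809
  SupplierE: 2040
  SupplierF: 419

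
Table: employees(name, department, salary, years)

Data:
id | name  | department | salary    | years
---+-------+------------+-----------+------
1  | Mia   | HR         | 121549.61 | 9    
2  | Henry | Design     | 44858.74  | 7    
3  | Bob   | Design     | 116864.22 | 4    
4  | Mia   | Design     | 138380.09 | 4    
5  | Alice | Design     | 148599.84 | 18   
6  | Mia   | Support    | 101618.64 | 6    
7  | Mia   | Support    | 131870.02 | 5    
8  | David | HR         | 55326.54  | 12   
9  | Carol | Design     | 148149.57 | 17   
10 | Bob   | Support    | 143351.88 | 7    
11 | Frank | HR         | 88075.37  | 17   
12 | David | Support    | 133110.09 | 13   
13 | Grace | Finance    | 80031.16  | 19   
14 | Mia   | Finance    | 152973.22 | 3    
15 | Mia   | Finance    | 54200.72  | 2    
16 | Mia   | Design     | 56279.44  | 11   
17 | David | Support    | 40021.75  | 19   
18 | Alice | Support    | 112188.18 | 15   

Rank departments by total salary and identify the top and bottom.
SELECT department, SUM(salary)
FROM employees
GROUP BY department
ORDER BY SUM(salary)

All groups:
  HR: 264951.52
  Finance: 287205.10
  Design: 653131.90
  Support: 662160.56

Highest: Support (662160.56)
Lowest: HR (264951.52)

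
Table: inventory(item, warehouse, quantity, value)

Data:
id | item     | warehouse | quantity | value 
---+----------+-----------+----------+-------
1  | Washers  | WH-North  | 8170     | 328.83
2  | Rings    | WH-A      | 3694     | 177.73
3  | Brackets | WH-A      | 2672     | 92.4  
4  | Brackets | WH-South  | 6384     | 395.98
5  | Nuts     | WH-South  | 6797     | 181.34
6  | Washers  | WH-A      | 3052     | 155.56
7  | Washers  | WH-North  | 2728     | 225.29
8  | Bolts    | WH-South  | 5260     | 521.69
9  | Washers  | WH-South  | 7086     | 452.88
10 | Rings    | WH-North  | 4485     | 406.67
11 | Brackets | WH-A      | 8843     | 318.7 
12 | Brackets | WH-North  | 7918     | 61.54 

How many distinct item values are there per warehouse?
SELECT warehouse, COUNT(DISTINCT item)
FROM inventory
GROUP BY warehouse

Result:
  WH-A: 3 distinct
  WH-North: 3 distinct
  WH-South: 4 distinct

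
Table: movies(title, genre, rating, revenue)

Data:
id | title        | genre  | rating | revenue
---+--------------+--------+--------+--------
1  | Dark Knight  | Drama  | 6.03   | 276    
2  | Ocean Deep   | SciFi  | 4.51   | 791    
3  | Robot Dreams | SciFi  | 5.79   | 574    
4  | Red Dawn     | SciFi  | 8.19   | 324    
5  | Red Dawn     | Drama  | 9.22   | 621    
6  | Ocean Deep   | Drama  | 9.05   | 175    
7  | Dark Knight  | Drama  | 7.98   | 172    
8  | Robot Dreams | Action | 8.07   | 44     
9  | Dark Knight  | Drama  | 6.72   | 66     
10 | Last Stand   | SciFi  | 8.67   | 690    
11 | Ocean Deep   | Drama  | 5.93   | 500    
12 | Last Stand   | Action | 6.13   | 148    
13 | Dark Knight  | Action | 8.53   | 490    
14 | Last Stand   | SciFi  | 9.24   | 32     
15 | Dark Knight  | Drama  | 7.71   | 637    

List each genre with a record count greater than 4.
SELECT genre, COUNT(*) as cnt
FROM movies
GROUP BY genre
HAVING COUNT(*) > 4

Result:
  Drama: 7
  SciFi: 5

Note: HAVING filters groups after aggregation, WHERE filters rows before.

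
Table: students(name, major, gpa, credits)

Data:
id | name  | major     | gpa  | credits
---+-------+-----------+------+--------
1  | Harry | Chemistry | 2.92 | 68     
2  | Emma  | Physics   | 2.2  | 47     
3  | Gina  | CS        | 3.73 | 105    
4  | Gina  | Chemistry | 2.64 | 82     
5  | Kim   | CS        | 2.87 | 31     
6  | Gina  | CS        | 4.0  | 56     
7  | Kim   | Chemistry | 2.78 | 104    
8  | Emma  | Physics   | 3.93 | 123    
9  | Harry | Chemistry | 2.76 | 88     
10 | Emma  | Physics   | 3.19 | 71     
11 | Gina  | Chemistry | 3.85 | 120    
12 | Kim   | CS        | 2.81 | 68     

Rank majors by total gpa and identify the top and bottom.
SELECT major, SUM(gpa)
FROM students
GROUP BY major
ORDER BY SUM(gpa)

All groups:
  Physics: 9.32
  CS: 13.41
  Chemistry: 14.95

Highest: Chemistry (14.95)
Lowest: Physics (9.32)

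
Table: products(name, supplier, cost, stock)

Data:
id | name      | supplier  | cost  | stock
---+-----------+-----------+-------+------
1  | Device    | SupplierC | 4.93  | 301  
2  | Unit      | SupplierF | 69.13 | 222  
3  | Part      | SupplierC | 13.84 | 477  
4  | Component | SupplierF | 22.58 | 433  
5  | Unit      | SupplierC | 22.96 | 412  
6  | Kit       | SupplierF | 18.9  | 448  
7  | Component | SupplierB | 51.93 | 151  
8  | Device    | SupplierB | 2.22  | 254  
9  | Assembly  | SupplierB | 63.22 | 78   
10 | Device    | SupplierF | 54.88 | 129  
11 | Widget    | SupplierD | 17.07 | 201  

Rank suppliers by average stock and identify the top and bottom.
SELECT supplier, AVG(stock)
FROM products
GROUP BY supplier
ORDER BY AVG(stock)

All groups:
  SupplierB: 161.00
  SupplierD: 201.00
  SupplierF: 308.00
  SupplierC: 396.67

Highest: SupplierC (396.67)
Lowest: SupplierB (161.00)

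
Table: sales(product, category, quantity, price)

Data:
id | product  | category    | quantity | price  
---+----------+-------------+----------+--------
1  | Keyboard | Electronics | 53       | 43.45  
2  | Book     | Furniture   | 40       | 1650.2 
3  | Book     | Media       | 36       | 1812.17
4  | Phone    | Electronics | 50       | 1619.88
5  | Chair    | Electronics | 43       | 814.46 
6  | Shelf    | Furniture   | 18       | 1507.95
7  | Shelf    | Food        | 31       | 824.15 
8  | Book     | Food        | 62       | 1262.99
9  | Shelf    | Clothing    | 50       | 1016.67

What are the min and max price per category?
SELECT category, MIN(price), MAX(price)
FROM sales
GROUP BY category

Result:
  Clothing: min=1016.67, max=1016.67
  Electronics: min=43.45, max=1619.88
  Food: min=824.15, max=1262.99
  Furniture: min=1507.95, max=1650.20
  Media: min=1812.17, max=1812.17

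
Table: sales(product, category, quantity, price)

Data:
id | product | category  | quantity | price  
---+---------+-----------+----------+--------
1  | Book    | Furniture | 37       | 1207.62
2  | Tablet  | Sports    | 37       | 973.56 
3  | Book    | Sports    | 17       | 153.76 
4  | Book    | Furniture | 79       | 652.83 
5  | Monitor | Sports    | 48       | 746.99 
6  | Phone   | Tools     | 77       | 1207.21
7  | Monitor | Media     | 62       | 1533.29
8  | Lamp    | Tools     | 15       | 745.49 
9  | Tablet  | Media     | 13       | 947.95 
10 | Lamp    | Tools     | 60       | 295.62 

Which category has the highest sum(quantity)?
SELECT category, SUM(quantity) as val
FROM sales
GROUP BY category
ORDER BY val DESC
LIMIT 1

Result: Tools with sum(quantity) = 152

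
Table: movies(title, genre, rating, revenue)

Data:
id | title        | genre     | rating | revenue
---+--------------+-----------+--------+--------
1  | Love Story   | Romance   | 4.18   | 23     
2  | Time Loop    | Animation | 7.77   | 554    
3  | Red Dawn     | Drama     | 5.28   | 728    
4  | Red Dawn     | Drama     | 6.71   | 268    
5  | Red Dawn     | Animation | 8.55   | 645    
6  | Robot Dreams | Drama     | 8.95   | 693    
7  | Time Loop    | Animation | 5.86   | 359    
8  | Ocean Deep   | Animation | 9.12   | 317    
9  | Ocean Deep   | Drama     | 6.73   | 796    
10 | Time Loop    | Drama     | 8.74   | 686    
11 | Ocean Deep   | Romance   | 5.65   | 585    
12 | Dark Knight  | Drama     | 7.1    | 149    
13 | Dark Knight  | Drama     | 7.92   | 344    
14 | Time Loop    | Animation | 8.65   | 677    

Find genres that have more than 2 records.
SELECT genre, COUNT(*) as cnt
FROM movies
GROUP BY genre
HAVING COUNT(*) > 2

Result:
  Animation: 5
  Drama: 7

Note: HAVING filters groups after aggregation, WHERE filters rows before.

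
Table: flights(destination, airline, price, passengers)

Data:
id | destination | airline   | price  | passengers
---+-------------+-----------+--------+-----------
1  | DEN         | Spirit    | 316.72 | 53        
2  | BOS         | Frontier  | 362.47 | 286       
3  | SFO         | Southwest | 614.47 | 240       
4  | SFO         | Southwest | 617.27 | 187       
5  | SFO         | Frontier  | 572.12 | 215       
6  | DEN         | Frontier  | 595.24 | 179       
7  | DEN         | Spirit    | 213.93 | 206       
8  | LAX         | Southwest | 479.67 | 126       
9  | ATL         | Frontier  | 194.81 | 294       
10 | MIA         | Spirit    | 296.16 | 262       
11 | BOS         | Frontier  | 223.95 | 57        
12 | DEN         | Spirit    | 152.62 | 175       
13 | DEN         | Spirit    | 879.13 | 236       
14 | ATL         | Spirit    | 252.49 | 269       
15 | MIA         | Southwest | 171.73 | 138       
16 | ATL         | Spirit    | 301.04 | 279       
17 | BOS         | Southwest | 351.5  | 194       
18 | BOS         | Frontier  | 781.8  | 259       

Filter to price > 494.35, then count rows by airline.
SELECT airline, COUNT(*)
FROM flights
WHERE price > 494.35
GROUP BY airline

Note: WHERE filters rows before grouping.

Result:
  Frontier: 3
  Southwest: 2
  Spirit: 1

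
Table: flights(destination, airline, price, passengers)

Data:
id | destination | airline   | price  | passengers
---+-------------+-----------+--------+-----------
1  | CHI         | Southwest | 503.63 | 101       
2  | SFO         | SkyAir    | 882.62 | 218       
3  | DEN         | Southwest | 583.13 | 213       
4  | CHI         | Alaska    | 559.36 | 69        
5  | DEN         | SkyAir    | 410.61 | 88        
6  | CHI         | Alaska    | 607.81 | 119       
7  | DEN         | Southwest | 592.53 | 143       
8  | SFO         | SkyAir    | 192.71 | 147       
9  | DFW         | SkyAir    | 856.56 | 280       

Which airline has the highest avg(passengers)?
SELECT airline, AVG(passengers) as val
FROM flights
GROUP BY airline
ORDER BY val DESC
LIMIT 1

Result: SkyAir with avg(passengers) = 183.25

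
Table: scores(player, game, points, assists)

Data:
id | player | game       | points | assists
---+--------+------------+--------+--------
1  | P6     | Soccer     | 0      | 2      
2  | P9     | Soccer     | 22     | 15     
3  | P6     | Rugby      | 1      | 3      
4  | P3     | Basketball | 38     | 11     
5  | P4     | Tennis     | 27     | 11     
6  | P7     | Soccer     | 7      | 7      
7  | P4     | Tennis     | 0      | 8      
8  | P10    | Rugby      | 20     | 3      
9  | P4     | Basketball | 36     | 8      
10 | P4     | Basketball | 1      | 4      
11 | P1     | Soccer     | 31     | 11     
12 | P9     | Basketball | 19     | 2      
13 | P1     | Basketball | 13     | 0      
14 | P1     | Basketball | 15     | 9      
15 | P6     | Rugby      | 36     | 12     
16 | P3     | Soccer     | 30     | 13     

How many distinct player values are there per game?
SELECT game, COUNT(DISTINCT player)
FROM scores
GROUP BY game

Result:
  Basketball: 4 distinct
  Rugby: 2 distinct
  Soccer: 5 distinct
  Tennis: 1 distinct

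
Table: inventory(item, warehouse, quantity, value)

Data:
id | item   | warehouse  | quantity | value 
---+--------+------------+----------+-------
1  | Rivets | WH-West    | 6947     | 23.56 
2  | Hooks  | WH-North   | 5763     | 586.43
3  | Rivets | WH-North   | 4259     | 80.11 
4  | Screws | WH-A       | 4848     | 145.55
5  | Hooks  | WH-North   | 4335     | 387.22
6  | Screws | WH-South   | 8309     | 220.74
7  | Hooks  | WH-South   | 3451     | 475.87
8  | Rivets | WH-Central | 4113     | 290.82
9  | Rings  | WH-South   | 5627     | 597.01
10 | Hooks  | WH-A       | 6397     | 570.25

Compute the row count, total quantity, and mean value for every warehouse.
SELECT warehouse,
       COUNT(*) as cnt,
       SUM(quantity) as total_quantity,
       AVG(value) as avg_value
FROM inventory
GROUP BY warehouse

Result:
  WH-A: 2 records, 11245 total quantity, 357.90 avg value
  WH-Central: 1 records, 4113 total quantity, 290.82 avg value
  WH-North: 3 records, 14357 total quantity, 351.25 avg value
  WH-South: 3 records, 17387 total quantity, 431.21 avg value
  WH-West: 1 records, 6947 total quantity, 23.56 avg value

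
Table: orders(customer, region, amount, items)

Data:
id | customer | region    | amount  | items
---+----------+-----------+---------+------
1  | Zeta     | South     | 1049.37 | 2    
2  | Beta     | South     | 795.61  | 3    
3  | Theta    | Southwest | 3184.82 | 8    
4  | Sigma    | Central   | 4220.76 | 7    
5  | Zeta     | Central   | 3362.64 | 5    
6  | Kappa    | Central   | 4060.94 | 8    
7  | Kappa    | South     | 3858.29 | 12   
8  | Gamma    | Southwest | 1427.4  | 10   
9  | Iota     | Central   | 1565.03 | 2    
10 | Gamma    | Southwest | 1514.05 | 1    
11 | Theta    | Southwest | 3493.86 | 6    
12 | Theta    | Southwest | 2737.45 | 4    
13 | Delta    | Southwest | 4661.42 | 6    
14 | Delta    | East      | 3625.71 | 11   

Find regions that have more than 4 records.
SELECT region, COUNT(*) as cnt
FROM orders
GROUP BY region
HAVING COUNT(*) > 4

Result:
  Southwest: 6

Note: HAVING filters groups after aggregation, WHERE filters rows before.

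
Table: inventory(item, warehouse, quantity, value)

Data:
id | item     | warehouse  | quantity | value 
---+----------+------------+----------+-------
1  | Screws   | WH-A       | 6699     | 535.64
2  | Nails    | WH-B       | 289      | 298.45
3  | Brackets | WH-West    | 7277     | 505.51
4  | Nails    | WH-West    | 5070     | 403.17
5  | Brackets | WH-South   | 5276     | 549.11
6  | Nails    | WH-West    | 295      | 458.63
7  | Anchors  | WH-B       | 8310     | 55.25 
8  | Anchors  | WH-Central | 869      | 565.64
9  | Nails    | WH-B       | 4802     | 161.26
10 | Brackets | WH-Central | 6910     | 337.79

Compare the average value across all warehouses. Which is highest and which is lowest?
SELECT warehouse, AVG(value)
FROM inventory
GROUP BY warehouse
ORDER BY AVG(value)

All groups:
  WH-B: 171.65
  WH-Central: 451.72
  WH-West: 455.77
  WH-A: 535.64
  WH-South: 549.11

Highest: WH-South (549.11)
Lowest: WH-B (171.65)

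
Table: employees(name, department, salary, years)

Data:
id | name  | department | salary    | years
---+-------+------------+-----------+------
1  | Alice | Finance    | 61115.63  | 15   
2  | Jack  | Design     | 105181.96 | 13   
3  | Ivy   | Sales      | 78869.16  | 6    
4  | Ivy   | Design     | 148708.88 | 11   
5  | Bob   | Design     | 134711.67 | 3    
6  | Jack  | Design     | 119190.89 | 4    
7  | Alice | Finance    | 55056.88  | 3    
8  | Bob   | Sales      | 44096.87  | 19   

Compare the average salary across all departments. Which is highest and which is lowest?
SELECT department, AVG(salary)
FROM employees
GROUP BY department
ORDER BY AVG(salary)

All groups:
  Finance: 58086.26
  Sales: 61483.02
  Design: 126948.35

Highest: Design (126948.35)
Lowest: Finance (58086.26)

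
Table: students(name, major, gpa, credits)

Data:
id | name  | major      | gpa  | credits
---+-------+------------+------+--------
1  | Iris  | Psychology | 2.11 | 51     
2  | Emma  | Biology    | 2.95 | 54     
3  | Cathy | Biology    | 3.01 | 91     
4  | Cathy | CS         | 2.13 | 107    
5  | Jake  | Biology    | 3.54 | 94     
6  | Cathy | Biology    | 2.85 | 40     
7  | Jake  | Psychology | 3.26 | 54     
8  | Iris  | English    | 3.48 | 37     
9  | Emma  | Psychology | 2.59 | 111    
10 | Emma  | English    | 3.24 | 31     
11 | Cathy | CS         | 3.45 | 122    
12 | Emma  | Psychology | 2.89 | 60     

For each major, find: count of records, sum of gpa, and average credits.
SELECT major,
       COUNT(*) as cnt,
       SUM(gpa) as total_gpa,
       AVG(credits) as avg_credits
FROM students
GROUP BY major

Result:
  Biology: 4 records, 12.35 total gpa, 69.75 avg credits
  CS: 2 records, 5.58 total gpa, 114.50 avg credits
  English: 2 records, 6.72 total gpa, 34.00 avg credits
  Psychology: 4 records, 10.85 total gpa, 69.00 avg credits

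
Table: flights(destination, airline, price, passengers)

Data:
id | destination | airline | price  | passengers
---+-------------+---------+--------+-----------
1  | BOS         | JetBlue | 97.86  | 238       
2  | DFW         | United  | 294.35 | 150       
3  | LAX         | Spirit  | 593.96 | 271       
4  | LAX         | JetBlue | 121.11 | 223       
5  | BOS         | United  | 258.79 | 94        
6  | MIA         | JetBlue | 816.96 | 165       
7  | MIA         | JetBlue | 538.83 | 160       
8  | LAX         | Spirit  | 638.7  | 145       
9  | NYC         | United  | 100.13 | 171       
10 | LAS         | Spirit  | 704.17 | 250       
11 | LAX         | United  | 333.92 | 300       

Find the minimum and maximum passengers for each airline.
SELECT airline, MIN(passengers), MAX(passengers)
FROM flights
GROUP BY airline

Result:
  JetBlue: min=160, max=238
  Spirit: min=145, max=271
  United: min=94, max=300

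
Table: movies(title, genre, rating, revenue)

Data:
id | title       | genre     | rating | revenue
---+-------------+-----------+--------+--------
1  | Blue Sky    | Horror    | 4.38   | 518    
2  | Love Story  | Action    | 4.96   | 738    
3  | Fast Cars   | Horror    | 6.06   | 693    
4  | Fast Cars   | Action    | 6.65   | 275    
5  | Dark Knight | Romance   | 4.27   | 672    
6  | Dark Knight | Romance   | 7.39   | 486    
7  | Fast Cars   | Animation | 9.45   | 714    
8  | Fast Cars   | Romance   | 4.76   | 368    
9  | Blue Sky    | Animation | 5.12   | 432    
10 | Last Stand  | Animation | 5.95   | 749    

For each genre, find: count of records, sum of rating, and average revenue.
SELECT genre,
       COUNT(*) as cnt,
       SUM(rating) as total_rating,
       AVG(revenue) as avg_revenue
FROM movies
GROUP BY genre

Result:
  Action: 2 records, 11.61 total rating, 506.50 avg revenue
  Animation: 3 records, 20.52 total rating, 631.67 avg revenue
  Horror: 2 records, 10.44 total rating, 605.50 avg revenue
  Romance: 3 records, 16.42 total rating, 508.67 avg revenue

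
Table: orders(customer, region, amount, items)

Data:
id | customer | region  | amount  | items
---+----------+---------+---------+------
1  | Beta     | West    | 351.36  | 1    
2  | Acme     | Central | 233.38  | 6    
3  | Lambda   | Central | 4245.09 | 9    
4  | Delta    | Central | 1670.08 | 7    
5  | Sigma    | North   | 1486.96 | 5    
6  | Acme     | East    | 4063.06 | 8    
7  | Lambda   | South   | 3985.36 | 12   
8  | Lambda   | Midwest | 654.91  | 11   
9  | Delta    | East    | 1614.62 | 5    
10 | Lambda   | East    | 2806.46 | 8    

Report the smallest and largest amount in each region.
SELECT region, MIN(amount), MAX(amount)
FROM orders
GROUP BY region

Result:
  Central: min=233.38, max=4245.09
  East: min=1614.62, max=4063.06
  Midwest: min=654.91, max=654.91
  North: min=1486.96, max=1486.96
  South: min=3985.36, max=3985.36
  West: min=351.36, max=351.36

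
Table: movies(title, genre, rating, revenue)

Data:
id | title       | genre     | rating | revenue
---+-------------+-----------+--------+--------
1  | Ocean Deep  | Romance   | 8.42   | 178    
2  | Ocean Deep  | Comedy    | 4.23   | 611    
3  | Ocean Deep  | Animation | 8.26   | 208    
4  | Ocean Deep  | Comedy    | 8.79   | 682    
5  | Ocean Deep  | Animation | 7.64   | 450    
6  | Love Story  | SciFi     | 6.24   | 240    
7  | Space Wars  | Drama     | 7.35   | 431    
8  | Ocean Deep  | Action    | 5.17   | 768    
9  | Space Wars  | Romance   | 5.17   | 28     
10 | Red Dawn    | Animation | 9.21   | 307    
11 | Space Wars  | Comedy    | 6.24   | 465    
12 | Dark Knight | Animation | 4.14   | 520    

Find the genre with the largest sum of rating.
SELECT genre, SUM(rating) as val
FROM movies
GROUP BY genre
ORDER BY val DESC
LIMIT 1

Result: Animation with sum(rating) = 29.25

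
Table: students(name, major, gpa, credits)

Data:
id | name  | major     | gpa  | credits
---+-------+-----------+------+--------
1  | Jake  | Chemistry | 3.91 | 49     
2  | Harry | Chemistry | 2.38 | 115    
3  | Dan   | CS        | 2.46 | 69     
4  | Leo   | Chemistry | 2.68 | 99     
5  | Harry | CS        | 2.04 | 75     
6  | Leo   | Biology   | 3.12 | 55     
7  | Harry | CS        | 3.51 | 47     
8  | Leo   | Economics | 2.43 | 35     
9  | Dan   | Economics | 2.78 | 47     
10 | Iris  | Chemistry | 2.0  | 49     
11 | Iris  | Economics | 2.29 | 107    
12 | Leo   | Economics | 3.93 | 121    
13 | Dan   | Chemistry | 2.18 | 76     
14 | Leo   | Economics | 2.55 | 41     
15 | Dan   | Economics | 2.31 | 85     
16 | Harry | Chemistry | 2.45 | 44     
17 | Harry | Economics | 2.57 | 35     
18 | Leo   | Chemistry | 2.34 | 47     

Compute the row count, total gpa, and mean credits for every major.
SELECT major,
       COUNT(*) as cnt,
       SUM(gpa) as total_gpa,
       AVG(credits) as avg_credits
FROM students
GROUP BY major

Result:
  Biology: 1 records, 3.12 total gpa, 55.00 avg credits
  CS: 3 records, 8.01 total gpa, 63.67 avg credits
  Chemistry: 7 records, 17.94 total gpa, 68.43 avg credits
  Economics: 7 records, 18.86 total gpa, 67.29 avg credits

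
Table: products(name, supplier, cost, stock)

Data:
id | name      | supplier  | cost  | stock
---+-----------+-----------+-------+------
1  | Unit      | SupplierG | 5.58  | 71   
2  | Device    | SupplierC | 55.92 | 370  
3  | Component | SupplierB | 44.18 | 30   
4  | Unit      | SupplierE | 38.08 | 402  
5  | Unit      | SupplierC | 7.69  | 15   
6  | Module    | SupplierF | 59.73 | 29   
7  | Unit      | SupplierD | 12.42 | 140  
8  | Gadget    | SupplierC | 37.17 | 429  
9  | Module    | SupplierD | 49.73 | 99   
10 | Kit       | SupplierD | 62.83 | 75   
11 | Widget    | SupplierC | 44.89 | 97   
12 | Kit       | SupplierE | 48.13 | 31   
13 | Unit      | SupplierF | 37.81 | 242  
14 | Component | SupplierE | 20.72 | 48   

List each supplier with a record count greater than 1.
SELECT supplier, COUNT(*) as cnt
FROM products
GROUP BY supplier
HAVING COUNT(*) > 1

Result:
  SupplierC: 4
  SupplierD: 3
  SupplierE: 3
  SupplierF: 2

Note: HAVING filters groups after aggregation, WHERE filters rows before.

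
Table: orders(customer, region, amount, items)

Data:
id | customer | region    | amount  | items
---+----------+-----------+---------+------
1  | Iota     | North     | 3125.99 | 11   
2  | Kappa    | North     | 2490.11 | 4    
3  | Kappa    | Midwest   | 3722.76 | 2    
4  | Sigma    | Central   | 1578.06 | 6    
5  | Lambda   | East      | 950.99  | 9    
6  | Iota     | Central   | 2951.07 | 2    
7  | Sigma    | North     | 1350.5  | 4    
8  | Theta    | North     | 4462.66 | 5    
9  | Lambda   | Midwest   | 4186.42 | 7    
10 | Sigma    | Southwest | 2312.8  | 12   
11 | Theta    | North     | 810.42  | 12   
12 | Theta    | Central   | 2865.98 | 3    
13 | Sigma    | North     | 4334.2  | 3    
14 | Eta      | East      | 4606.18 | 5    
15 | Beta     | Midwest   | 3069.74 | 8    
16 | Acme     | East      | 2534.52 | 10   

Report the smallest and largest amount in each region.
SELECT region, MIN(amount), MAX(amount)
FROM orders
GROUP BY region

Result:
  Central: min=1578.06, max=2951.07
  East: min=950.99, max=4606.18
  Midwest: min=3069.74, max=4186.42
  North: min=810.42, max=4462.66
  Southwest: min=2312.80, max=2312.80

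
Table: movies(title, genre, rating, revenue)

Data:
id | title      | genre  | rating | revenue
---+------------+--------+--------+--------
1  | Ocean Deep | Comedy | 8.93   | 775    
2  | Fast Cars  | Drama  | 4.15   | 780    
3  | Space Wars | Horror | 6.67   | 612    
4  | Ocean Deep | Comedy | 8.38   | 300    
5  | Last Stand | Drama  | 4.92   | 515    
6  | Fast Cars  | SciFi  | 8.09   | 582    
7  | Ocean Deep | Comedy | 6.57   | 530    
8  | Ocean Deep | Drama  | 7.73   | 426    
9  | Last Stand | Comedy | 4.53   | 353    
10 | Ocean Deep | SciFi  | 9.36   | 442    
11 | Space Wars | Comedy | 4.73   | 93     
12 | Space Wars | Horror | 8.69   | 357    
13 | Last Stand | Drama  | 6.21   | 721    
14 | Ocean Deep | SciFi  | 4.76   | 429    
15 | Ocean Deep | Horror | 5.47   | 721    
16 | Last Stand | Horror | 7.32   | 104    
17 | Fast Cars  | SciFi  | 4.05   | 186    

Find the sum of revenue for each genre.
SELECT genre, SUM(revenue) as result
FROM movies
GROUP BY genre

Result:
  Comedy: 2051
  Drama: 2442
  Horror: 1794
  SciFi: 1639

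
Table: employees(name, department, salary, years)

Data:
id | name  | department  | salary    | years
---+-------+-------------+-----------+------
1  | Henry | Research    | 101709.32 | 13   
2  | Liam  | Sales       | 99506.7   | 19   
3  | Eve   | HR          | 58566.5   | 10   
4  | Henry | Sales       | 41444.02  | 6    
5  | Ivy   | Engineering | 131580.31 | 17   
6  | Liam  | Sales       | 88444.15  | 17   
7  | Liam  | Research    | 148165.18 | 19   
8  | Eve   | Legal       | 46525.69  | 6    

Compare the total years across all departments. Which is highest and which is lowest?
SELECT department, SUM(years)
FROM employees
GROUP BY department
ORDER BY SUM(years)

All groups:
  Legal: 6
  HR: 10
  Engineering: 17
  Research: 32
  Sales: 42

Highest: Sales (42)
Lowest: Legal (6)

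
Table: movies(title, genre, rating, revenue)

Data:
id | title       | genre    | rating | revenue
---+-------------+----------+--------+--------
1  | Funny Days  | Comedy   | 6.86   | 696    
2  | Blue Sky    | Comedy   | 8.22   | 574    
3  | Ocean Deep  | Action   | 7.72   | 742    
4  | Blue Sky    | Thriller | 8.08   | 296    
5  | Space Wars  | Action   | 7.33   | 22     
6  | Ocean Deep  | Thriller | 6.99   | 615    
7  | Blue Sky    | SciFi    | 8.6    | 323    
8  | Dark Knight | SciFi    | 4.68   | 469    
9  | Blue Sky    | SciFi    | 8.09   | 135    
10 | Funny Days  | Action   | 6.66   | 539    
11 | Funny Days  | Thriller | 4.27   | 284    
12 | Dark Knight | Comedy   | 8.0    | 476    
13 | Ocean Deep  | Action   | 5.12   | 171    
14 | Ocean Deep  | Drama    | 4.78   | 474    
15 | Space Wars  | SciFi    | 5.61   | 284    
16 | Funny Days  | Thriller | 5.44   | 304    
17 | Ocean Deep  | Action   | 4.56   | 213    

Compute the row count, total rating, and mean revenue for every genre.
SELECT genre,
       COUNT(*) as cnt,
       SUM(rating) as total_rating,
       AVG(revenue) as avg_revenue
FROM movies
GROUP BY genre

Result:
  Action: 5 records, 31.39 total rating, 337.40 avg revenue
  Comedy: 3 records, 23.08 total rating, 582.00 avg revenue
  Drama: 1 records, 4.78 total rating, 474.00 avg revenue
  SciFi: 4 records, 26.98 total rating, 302.75 avg revenue
  Thriller: 4 records, 24.78 total rating, 374.75 avg revenue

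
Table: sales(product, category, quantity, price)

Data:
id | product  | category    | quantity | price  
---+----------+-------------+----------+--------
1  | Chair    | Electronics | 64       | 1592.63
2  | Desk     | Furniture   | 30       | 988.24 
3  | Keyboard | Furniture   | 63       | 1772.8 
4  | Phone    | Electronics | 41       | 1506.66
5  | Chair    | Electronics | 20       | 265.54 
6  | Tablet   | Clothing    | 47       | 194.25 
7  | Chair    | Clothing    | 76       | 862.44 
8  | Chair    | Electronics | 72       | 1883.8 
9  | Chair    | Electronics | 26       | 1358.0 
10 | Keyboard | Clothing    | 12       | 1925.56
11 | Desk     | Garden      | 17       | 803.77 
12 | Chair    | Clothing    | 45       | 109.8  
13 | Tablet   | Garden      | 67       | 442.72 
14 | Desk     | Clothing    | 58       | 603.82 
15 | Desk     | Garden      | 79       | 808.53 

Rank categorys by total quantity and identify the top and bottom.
SELECT category, SUM(quantity)
FROM sales
GROUP BY category
ORDER BY SUM(quantity)

All groups:
  Furniture: 93
  Garden: 163
  Electronics: 223
  Clothing: 238

Highest: Clothing (238)
Lowest: Furniture (93)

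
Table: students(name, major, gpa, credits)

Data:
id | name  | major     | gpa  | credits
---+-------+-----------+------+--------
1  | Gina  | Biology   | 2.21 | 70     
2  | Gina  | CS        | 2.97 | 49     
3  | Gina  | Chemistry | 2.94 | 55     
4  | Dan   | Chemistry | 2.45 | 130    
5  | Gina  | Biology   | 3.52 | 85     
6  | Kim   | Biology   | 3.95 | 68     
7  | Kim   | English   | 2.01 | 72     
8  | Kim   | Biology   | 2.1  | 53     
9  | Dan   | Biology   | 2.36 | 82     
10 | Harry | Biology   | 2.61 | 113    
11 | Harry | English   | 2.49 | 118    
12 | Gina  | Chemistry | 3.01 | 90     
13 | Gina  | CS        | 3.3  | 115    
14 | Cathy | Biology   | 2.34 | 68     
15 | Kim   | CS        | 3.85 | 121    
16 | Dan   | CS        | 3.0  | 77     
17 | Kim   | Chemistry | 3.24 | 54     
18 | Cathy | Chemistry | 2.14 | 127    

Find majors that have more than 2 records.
SELECT major, COUNT(*) as cnt
FROM students
GROUP BY major
HAVING COUNT(*) > 2

Result:
  Biology: 7
  CS: 4
  Chemistry: 5

Note: HAVING filters groups after aggregation, WHERE filters rows before.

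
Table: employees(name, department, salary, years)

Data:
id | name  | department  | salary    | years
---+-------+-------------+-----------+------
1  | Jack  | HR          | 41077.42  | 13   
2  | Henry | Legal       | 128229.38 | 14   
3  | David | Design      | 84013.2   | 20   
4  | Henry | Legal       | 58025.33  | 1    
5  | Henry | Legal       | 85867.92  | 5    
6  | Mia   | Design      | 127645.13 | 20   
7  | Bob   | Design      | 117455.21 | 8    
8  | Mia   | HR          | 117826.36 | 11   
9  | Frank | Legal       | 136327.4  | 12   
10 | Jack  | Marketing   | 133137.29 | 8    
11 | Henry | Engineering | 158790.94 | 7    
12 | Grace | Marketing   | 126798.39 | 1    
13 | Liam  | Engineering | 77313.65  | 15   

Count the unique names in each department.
SELECT department, COUNT(DISTINCT name)
FROM employees
GROUP BY department

Result:
  Design: 3 distinct
  Engineering: 2 distinct
  HR: 2 distinct
  Legal: 2 distinct
  Marketing: 2 distinct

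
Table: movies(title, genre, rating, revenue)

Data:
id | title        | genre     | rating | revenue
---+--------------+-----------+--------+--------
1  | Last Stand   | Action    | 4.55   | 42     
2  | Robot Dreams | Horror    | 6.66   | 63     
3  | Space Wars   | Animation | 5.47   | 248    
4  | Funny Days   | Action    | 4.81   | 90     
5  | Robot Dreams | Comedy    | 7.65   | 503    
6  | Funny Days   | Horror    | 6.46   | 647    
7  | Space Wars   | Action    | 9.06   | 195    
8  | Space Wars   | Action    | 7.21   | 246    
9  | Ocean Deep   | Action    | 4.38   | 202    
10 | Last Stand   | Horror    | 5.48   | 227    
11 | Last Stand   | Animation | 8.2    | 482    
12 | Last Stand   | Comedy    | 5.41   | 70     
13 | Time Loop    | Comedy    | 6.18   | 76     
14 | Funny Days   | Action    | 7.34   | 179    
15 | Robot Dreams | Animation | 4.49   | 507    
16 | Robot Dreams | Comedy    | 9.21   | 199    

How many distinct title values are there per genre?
SELECT genre, COUNT(DISTINCT title)
FROM movies
GROUP BY genre

Result:
  Action: 4 distinct
  Animation: 3 distinct
  Comedy: 3 distinct
  Horror: 3 distinct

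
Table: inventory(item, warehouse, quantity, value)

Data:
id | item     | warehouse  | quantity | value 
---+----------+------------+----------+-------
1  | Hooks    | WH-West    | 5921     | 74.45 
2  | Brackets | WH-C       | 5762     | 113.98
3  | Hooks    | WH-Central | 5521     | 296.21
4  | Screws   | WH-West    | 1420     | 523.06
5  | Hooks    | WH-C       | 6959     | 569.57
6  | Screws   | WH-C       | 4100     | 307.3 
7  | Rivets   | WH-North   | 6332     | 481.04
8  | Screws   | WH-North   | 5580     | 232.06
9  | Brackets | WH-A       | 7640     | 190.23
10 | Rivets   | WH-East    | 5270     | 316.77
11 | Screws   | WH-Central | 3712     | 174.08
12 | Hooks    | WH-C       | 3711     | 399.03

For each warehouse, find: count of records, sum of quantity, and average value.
SELECT warehouse,
       COUNT(*) as cnt,
       SUM(quantity) as total_quantity,
       AVG(value) as avg_value
FROM inventory
GROUP BY warehouse

Result:
  WH-A: 1 records, 7640 total quantity, 190.23 avg value
  WH-C: 4 records, 20532 total quantity, 347.47 avg value
  WH-Central: 2 records, 9233 total quantity, 235.15 avg value
  WH-East: 1 records, 5270 total quantity, 316.77 avg value
  WH-North: 2 records, 11912 total quantity, 356.55 avg value
  WH-West: 2 records, 7341 total quantity, 298.76 avg value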